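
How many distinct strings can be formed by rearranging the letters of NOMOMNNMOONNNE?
14! / (3! × 6! × 4! × 1!) = 840840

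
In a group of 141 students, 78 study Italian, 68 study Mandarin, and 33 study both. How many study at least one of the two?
|A∪B| = |A| + |B| - |A∩B| = 78 + 68 - 33 = 113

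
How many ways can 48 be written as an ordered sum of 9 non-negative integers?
C(48+9-1, 9-1) = C(56, 8) = 1420494075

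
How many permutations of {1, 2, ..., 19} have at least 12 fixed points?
Exactly j fixed points: C(19,j)·!(19-j); sum over j ≥ 12 (derangement numbers via !m = (m-1)·(!(m-1) + !(m-2)): !0..!7 = 1, 0, 1, 2, 9, 44, 265, 1854). Σ_{j=12}^{19} C(19,j)·!(19-j) = C(19,12)·!7 + C(19,13)·!6 + C(19,14)·!5 + C(19,15)·!4 + C(19,16)·!3 + C(19,17)·!2 + C(19,18)·!1 + C(19,19)·!0 = 50388·1854 + 27132·265 + 11628·44 + 3876·9 + 969·2 + 171·1 + 19·0 + 1·1 = 101157958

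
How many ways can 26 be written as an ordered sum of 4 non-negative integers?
C(26+4-1, 4-1) = C(29, 3) = 3654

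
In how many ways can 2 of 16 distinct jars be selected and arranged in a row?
P(16,2) = 16!/(16-2)! = 240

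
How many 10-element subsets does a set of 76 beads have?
C(76,10) = 76!/(10!×66!) = 954526728530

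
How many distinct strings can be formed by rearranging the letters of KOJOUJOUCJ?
10! / (1! × 2! × 1! × 3! × 3!) = 50400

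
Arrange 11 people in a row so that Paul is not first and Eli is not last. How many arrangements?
By inclusion-exclusion: 11! - 2×(11-1)! + (11-2)! = 39916800 - 7257600 + 362880 = 33022080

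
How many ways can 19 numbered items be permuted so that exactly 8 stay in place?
Choose the 8 fixed points C(19,8) = 75582, derange the rest: !11 = Σ_{j=0}^{11} (-1)^j·11!/j! = 39916800 - 39916800 + 19958400 - 6652800 + 1663200 - 332640 + 55440 - 7920 + 990 - 110 + 11 - 1 = 14684570. Product = 75582 × 14684570 = 1109889169740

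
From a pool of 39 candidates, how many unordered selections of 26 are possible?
C(39,26) = 39!/(26!×13!) = 8122425444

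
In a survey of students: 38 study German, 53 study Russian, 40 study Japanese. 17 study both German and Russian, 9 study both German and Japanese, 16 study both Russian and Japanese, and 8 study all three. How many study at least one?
|A∪B∪C| = 38+53+40-17-9-16+8 = 97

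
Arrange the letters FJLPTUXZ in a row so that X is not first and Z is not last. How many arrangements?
By inclusion-exclusion: 8! - 2×(8-1)! + (8-2)! = 40320 - 10080 + 720 = 30960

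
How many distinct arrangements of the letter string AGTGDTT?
7! / (3! × 2! × 1! × 1!) = 420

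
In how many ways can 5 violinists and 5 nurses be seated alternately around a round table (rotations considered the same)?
Fix one of the violinists: (5-1)! ways for the remaining violinists, × 5! ways for the nurses = 24 × 120 = 2880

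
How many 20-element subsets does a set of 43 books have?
C(43,20) = 43!/(20!×23!) = 960566918220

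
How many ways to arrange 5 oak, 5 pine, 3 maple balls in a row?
13! / (5! × 5! × 3!) = 72072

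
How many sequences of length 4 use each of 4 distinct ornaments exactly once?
4! = 24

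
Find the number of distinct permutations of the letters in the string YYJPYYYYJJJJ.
12! / (5! × 1! × 6!) = 5544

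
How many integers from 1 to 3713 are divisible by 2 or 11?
⌊3713/2⌋ + ⌊3713/11⌋ - ⌊3713/22⌋ = 1856 + 337 - 168 = 2025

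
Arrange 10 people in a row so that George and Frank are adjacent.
Treat as block: (10-1)! × 2! = 362880 × 2 = 725760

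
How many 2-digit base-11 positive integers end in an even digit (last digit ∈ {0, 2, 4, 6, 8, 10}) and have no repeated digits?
Last∈{0,2,4,6,8,10}. Last=0: 10. Last nonzero: 5×9×P(9,0) = 45. Total = 55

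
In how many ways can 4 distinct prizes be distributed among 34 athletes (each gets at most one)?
P(34,4) = 34!/(34-4)! = 1113024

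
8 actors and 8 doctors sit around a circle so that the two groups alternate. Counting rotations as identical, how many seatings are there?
Fix one of the actors: (8-1)! ways for the remaining actors, × 8! ways for the doctors = 5040 × 40320 = 203212800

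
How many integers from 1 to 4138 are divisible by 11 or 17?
⌊4138/11⌋ + ⌊4138/17⌋ - ⌊4138/187⌋ = 376 + 243 - 22 = 597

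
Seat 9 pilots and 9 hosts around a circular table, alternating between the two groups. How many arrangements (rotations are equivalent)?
Fix one of the pilots: (9-1)! ways for the remaining pilots, × 9! ways for the hosts = 40320 × 362880 = 14631321600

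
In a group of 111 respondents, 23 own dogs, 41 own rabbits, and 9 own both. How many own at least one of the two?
|A∪B| = |A| + |B| - |A∩B| = 23 + 41 - 9 = 55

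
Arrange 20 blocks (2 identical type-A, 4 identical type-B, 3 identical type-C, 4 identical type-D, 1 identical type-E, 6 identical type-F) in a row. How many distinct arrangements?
20! / (2! × 4! × 3! × 4! × 1! × 6!) = 488864376000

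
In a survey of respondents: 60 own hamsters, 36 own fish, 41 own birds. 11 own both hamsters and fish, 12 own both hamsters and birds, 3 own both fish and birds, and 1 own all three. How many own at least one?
|A∪B∪C| = 60+36+41-11-12-3+1 = 112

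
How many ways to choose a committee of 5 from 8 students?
C(8,5) = 8!/(5!×3!) = 56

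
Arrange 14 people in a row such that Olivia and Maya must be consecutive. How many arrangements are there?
Treat the 2 as one block: (14-2+1)! × 2! = 6227020800 × 2 = 12454041600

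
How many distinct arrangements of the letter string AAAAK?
5! / (1! × 4!) = 5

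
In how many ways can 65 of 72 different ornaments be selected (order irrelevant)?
C(72,65) = 72!/(65!×7!) = 1473109704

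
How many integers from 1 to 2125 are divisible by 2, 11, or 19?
⌊2125/2⌋+⌊2125/11⌋+⌊2125/19⌋ - ⌊2125/22⌋-⌊2125/38⌋-⌊2125/209⌋ + ⌊2125/418⌋ = 1062+193+111 - 96-55-10 + 5 = 1210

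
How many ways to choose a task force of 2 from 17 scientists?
C(17,2) = 17!/(2!×15!) = 136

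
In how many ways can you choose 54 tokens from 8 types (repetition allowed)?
C(54+8-1, 8-1) = C(61, 7) = 436270780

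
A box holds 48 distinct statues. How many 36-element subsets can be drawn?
C(48,36) = 48!/(36!×12!) = 69668534468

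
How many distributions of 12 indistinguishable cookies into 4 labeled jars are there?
C(12+4-1, 4-1) = C(15, 3) = 455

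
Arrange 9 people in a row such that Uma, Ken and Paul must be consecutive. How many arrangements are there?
Treat the 3 as one block: (9-3+1)! × 3! = 5040 × 6 = 30240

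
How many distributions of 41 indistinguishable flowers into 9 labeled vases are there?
C(41+9-1, 9-1) = C(49, 8) = 450978066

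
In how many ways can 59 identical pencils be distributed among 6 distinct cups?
C(59+6-1, 6-1) = C(64, 5) = 7624512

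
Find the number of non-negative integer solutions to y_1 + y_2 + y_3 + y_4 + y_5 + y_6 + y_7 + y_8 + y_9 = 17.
C(17+9-1, 9-1) = C(25, 8) = 1081575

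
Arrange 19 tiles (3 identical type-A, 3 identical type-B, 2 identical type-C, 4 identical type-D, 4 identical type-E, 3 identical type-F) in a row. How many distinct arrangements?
19! / (3! × 3! × 2! × 4! × 4! × 3!) = 488864376000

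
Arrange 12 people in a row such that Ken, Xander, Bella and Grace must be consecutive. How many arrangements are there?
Treat the 4 as one block: (12-4+1)! × 4! = 362880 × 24 = 8709120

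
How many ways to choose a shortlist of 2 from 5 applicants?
C(5,2) = 5!/(2!×3!) = 10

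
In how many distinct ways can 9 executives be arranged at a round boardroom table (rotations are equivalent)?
Circular: fix one position, arrange the rest. (9-1)! = 40320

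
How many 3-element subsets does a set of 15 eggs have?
C(15,3) = 15!/(3!×12!) = 455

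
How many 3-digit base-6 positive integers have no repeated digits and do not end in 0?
Last digit: 5 nonzero choices. First digit: 4 (nonzero, ≠last). Middle 1: P(4,1) = 4. Total = 80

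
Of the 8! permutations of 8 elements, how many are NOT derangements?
Complement of the derangements. !8 = Σ_{j=0}^{8} (-1)^j·8!/j! = 40320 - 40320 + 20160 - 6720 + 1680 - 336 + 56 - 8 + 1 = 14833. 8! - !8 = 40320 - 14833 = 25487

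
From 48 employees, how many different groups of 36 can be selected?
C(48,36) = 48!/(36!×12!) = 69668534468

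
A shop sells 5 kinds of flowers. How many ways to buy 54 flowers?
C(54+5-1, 5-1) = C(58, 4) = 424270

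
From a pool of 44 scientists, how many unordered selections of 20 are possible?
C(44,20) = 44!/(20!×24!) = 1761039350070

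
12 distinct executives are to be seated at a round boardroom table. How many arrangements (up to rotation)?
Circular: fix one position, arrange the rest. (12-1)! = 39916800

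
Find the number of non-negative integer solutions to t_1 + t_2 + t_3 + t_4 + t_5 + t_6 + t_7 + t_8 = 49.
C(49+8-1, 8-1) = C(56, 7) = 231917400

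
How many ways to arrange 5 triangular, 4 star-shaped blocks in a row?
9! / (5! × 4!) = 126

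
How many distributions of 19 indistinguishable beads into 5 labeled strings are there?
C(19+5-1, 5-1) = C(23, 4) = 8855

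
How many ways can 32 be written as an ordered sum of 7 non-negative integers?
C(32+7-1, 7-1) = C(38, 6) = 2760681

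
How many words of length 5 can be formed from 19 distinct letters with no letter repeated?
P(19,5) = 19!/(19-5)! = 1395360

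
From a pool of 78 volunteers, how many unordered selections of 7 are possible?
C(78,7) = 78!/(7!×71!) = 2641902120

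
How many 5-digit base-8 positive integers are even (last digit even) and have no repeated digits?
Last∈{0,2,4,6}. Last=0: 840. Last nonzero: 3×6×P(6,3) = 2160. Total = 3000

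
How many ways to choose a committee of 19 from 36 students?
C(36,19) = 36!/(19!×17!) = 8597496600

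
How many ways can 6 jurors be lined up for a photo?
6! = 720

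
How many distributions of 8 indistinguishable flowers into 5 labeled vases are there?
C(8+5-1, 5-1) = C(12, 4) = 495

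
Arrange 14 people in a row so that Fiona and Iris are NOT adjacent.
Total - adjacent = 14! - (14-1)!×2 = 87178291200 - 12454041600 = 74724249600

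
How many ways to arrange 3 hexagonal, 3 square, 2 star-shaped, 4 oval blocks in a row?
12! / (3! × 3! × 2! × 4!) = 277200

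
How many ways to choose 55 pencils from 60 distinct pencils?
C(60,55) = 60!/(55!×5!) = 5461512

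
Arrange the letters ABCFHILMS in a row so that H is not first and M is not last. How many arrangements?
By inclusion-exclusion: 9! - 2×(9-1)! + (9-2)! = 362880 - 80640 + 5040 = 287280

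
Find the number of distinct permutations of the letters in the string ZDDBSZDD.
8! / (4! × 1! × 1! × 2!) = 840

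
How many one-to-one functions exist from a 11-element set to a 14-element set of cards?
P(14,11) = 14!/(14-11)! = 14529715200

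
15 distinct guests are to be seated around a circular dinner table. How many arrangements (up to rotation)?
Circular: fix one position, arrange the rest. (15-1)! = 87178291200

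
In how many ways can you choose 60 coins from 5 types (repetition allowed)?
C(60+5-1, 5-1) = C(64, 4) = 635376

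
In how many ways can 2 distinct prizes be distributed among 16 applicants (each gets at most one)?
P(16,2) = 16!/(16-2)! = 240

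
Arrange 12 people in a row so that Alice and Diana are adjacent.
Treat as block: (12-1)! × 2! = 39916800 × 2 = 79833600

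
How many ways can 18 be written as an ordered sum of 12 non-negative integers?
C(18+12-1, 12-1) = C(29, 11) = 34597290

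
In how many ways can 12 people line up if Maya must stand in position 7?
Fix one position: (12-1)! = 39916800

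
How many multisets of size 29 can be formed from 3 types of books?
C(29+3-1, 3-1) = C(31, 2) = 465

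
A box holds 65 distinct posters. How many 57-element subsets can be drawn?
C(65,57) = 65!/(57!×8!) = 5047381560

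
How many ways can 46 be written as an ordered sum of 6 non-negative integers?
C(46+6-1, 6-1) = C(51, 5) = 2349060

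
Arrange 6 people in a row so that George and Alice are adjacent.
Treat as block: (6-1)! × 2! = 120 × 2 = 240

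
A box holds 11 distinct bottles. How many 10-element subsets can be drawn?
C(11,10) = 11!/(10!×1!) = 11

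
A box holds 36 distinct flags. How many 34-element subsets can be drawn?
C(36,34) = 36!/(34!×2!) = 630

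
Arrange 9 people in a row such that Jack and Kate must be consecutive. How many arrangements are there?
Treat the 2 as one block: (9-2+1)! × 2! = 40320 × 2 = 80640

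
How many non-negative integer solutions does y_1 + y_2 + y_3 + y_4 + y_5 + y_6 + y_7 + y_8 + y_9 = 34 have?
C(34+9-1, 9-1) = C(42, 8) = 118030185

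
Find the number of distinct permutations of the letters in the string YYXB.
4! / (1! × 2! × 1!) = 12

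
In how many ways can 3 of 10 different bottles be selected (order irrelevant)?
C(10,3) = 10!/(3!×7!) = 120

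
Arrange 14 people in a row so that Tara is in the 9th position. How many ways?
Fix one position: (14-1)! = 6227020800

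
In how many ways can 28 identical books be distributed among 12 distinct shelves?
C(28+12-1, 12-1) = C(39, 11) = 1676056044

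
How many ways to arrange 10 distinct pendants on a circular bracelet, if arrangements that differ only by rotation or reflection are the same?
(10-1)!/2 = 362880/2 = 181440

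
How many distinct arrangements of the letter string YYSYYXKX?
8! / (1! × 2! × 1! × 4!) = 840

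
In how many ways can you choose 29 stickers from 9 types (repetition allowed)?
C(29+9-1, 9-1) = C(37, 8) = 38608020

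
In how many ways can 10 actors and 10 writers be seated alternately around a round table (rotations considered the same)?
Fix one of the actors: (10-1)! ways for the remaining actors, × 10! ways for the writers = 362880 × 3628800 = 1316818944000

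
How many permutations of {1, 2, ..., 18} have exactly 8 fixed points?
Choose the 8 fixed points C(18,8) = 43758, derange the rest: !10 = Σ_{j=0}^{10} (-1)^j·10!/j! = 3628800 - 3628800 + 1814400 - 604800 + 151200 - 30240 + 5040 - 720 + 90 - 10 + 1 = 1334961. Product = 43758 × 1334961 = 58415223438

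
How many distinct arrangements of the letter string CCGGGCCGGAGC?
12! / (5! × 1! × 6!) = 5544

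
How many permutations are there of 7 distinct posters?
7! = 5040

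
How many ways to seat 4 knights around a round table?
Circular: fix one position, arrange the rest. (4-1)! = 6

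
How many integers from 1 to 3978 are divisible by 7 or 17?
⌊3978/7⌋ + ⌊3978/17⌋ - ⌊3978/119⌋ = 568 + 234 - 33 = 769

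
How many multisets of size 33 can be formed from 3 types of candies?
C(33+3-1, 3-1) = C(35, 2) = 595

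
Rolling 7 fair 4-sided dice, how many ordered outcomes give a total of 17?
Coefficient of x^17 in (x + x² + ... + x^4)^7. By inclusion-exclusion on dice exceeding 4: Σ_j (-1)^j C(7,j)·C(17-1-4j, 6) = C(7,0)·C(16,6) - C(7,1)·C(12,6) + C(7,2)·C(8,6) = 1·8008 - 7·924 + 21·28 = 2128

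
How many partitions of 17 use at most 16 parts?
By conjugation, equals partitions of 17 into parts ≤ 16. Let r_j(i) = number of partitions of i into parts ≤ j, for i = 0..17. r_1(i) = 1 for all i; r_j(i) = r_{j-1}(i) + r_j(i-j). Rows j = 2..16: ≤2: 1 1 2 2 3 3 4 4 5 5 6 6 7 7 8 8 9 9; ≤3: 1 1 2 3 4 5 7 8 10 12 14 16 19 21 24 27 30 33; ≤4: 1 1 2 3 5 6 9 11 15 18 23 27 34 39 47 54 64 72; ≤5: 1 1 2 3 5 7 10 13 18 23 30 37 47 57 70 84 101 119; ≤6: 1 1 2 3 5 7 11 14 20 26 35 44 58 71 90 110 136 163; ≤7: 1 1 2 3 5 7 11 15 21 28 38 49 65 82 105 131 164 201; ≤8: 1 1 2 3 5 7 11 15 22 29 40 52 70 89 116 146 186 230; ≤9: 1 1 2 3 5 7 11 15 22 30 41 54 73 94 123 157 201 252; ≤10: 1 1 2 3 5 7 11 15 22 30 42 55 75 97 128 164 212 267; ≤11: 1 1 2 3 5 7 11 15 22 30 42 56 76 99 131 169 219 278; ≤12: 1 1 2 3 5 7 11 15 22 30 42 56 77 100 133 172 224 285; ≤13: 1 1 2 3 5 7 11 15 22 30 42 56 77 101 134 174 227 290; ≤14: 1 1 2 3 5 7 11 15 22 30 42 56 77 101 135 175 229 293; ≤15: 1 1 2 3 5 7 11 15 22 30 42 56 77 101 135 176 230 295; ≤16: 1 1 2 3 5 7 11 15 22 30 42 56 77 101 135 176 231 296. r_16(17) = 296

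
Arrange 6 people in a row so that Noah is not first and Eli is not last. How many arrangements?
By inclusion-exclusion: 6! - 2×(6-1)! + (6-2)! = 720 - 240 + 24 = 504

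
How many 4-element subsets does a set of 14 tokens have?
C(14,4) = 14!/(4!×10!) = 1001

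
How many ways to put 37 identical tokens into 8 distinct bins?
C(37+8-1, 8-1) = C(44, 7) = 38320568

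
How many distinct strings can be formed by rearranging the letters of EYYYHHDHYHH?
11! / (1! × 5! × 4! × 1!) = 13860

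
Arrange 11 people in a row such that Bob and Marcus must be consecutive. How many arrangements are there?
Treat the 2 as one block: (11-2+1)! × 2! = 3628800 × 2 = 7257600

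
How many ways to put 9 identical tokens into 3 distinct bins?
C(9+3-1, 3-1) = C(11, 2) = 55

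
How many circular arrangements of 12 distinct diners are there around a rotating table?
Circular: fix one position, arrange the rest. (12-1)! = 39916800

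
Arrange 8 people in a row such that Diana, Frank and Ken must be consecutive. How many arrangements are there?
Treat the 3 as one block: (8-3+1)! × 3! = 720 × 6 = 4320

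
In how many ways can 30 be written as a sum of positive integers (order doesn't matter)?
Pentagonal recurrence p(n) = p(n-1) + p(n-2) - p(n-5) - p(n-7) + p(n-12) + p(n-15) - ... gives p(0..29) = 1, 1, 2, 3, 5, 7, 11, 15, 22, 30, 42, 56, 77, 101, 135, 176, 231, 297, 385, 490, 627, 792, 1002, 1255, 1575, 1958, 2436, 3010, 3718, 4565. p(30) = p(29) + p(28) - p(25) - p(23) + p(18) + p(15) - p(8) - p(4) = 4565 + 3718 - 1958 - 1255 + 385 + 176 - 22 - 5 = 5604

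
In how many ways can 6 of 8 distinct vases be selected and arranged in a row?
P(8,6) = 8!/(8-6)! = 20160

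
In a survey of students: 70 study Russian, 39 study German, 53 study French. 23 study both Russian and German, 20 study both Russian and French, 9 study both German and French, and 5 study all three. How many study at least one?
|A∪B∪C| = 70+39+53-23-20-9+5 = 115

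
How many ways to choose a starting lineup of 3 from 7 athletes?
C(7,3) = 7!/(3!×4!) = 35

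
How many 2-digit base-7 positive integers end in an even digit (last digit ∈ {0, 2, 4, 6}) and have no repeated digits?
Last∈{0,2,4,6}. Last=0: 6. Last nonzero: 3×5×P(5,0) = 15. Total = 21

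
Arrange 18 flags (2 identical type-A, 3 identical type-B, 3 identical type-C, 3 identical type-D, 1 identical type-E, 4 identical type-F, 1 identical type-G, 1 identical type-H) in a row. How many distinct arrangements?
18! / (2! × 3! × 3! × 3! × 1! × 4! × 1! × 1!) = 617512896000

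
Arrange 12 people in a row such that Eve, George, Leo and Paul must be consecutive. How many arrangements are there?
Treat the 4 as one block: (12-4+1)! × 4! = 362880 × 24 = 8709120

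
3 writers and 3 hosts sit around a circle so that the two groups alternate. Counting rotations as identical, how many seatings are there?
Fix one of the writers: (3-1)! ways for the remaining writers, × 3! ways for the hosts = 2 × 6 = 12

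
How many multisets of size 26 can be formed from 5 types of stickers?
C(26+5-1, 5-1) = C(30, 4) = 27405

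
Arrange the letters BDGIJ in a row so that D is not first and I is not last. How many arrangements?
By inclusion-exclusion: 5! - 2×(5-1)! + (5-2)! = 120 - 48 + 6 = 78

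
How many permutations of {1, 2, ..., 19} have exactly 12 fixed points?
Choose the 12 fixed points C(19,12) = 50388, derange the rest: !7 = Σ_{j=0}^{7} (-1)^j·7!/j! = 5040 - 5040 + 2520 - 840 + 210 - 42 + 7 - 1 = 1854. Product = 50388 × 1854 = 93419352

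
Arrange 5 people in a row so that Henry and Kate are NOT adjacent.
Total - adjacent = 5! - (5-1)!×2 = 120 - 48 = 72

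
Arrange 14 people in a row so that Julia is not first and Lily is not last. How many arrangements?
By inclusion-exclusion: 14! - 2×(14-1)! + (14-2)! = 87178291200 - 12454041600 + 479001600 = 75203251200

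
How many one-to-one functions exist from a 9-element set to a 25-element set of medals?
P(25,9) = 25!/(25-9)! = 741354768000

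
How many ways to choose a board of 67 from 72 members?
C(72,67) = 72!/(67!×5!) = 13991544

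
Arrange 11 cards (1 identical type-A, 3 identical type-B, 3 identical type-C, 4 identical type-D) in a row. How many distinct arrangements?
11! / (1! × 3! × 3! × 4!) = 46200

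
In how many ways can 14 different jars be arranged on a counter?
14! = 87178291200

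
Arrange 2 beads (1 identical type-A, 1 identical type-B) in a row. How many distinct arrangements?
2! / (1! × 1!) = 2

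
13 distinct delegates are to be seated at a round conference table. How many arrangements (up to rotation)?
Circular: fix one position, arrange the rest. (13-1)! = 479001600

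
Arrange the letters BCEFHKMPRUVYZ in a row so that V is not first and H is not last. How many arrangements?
By inclusion-exclusion: 13! - 2×(13-1)! + (13-2)! = 6227020800 - 958003200 + 39916800 = 5308934400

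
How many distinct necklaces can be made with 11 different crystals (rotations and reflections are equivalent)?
(11-1)!/2 = 3628800/2 = 1814400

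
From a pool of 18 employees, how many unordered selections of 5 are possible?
C(18,5) = 18!/(5!×13!) = 8568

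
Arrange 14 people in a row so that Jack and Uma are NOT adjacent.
Total - adjacent = 14! - (14-1)!×2 = 87178291200 - 12454041600 = 74724249600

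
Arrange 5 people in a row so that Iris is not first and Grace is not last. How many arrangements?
By inclusion-exclusion: 5! - 2×(5-1)! + (5-2)! = 120 - 48 + 6 = 78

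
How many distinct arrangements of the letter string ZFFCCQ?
6! / (2! × 1! × 2! × 1!) = 180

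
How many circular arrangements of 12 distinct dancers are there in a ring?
Circular: fix one position, arrange the rest. (12-1)! = 39916800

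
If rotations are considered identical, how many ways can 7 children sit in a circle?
Circular: fix one position, arrange the rest. (7-1)! = 720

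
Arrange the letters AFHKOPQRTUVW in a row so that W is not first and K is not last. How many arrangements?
By inclusion-exclusion: 12! - 2×(12-1)! + (12-2)! = 479001600 - 79833600 + 3628800 = 402796800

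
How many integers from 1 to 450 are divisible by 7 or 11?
⌊450/7⌋ + ⌊450/11⌋ - ⌊450/77⌋ = 64 + 40 - 5 = 99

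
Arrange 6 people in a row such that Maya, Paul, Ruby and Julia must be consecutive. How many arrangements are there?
Treat the 4 as one block: (6-4+1)! × 4! = 6 × 24 = 144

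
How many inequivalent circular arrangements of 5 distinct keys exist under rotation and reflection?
(5-1)!/2 = 24/2 = 12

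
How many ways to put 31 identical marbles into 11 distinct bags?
C(31+11-1, 11-1) = C(41, 10) = 1121099408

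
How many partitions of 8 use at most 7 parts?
By conjugation, equals partitions of 8 into parts ≤ 7. Let r_j(i) = number of partitions of i into parts ≤ j, for i = 0..8. r_1(i) = 1 for all i; r_j(i) = r_{j-1}(i) + r_j(i-j). Rows j = 2..7: ≤2: 1 1 2 2 3 3 4 4 5; ≤3: 1 1 2 3 4 5 7 8 10; ≤4: 1 1 2 3 5 6 9 11 15; ≤5: 1 1 2 3 5 7 10 13 18; ≤6: 1 1 2 3 5 7 11 14 20; ≤7: 1 1 2 3 5 7 11 15 21. r_7(8) = 21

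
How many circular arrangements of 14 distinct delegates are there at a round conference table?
Circular: fix one position, arrange the rest. (14-1)! = 6227020800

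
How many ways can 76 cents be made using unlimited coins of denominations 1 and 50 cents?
Coefficient of x^76 in 1/(1-x^1) · 1/(1-x^50). Use j coins of 50 for j = 0..⌊76/50⌋ = 1, the rest in 1s: 1 + 1 = 2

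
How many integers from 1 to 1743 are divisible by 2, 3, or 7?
⌊1743/2⌋+⌊1743/3⌋+⌊1743/7⌋ - ⌊1743/6⌋-⌊1743/14⌋-⌊1743/21⌋ + ⌊1743/42⌋ = 871+581+249 - 290-124-83 + 41 = 1245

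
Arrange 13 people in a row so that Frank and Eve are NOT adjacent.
Total - adjacent = 13! - (13-1)!×2 = 6227020800 - 958003200 = 5269017600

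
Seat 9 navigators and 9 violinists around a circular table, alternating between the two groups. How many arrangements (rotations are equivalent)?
Fix one of the navigators: (9-1)! ways for the remaining navigators, × 9! ways for the violinists = 40320 × 362880 = 14631321600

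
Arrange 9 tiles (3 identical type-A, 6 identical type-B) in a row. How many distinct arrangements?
9! / (3! × 6!) = 84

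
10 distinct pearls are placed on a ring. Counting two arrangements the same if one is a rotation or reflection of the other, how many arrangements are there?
(10-1)!/2 = 362880/2 = 181440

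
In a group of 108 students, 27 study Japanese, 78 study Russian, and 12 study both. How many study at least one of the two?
|A∪B| = |A| + |B| - |A∩B| = 27 + 78 - 12 = 93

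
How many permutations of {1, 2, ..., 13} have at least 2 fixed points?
Exactly j fixed points: C(13,j)·!(13-j); sum over j ≥ 2 (derangement numbers via !m = (m-1)·(!(m-1) + !(m-2)): !0..!11 = 1, 0, 1, 2, 9, 44, 265, 1854, 14833, 133496, 1334961, 14684570). Σ_{j=2}^{13} C(13,j)·!(13-j) = C(13,2)·!11 + C(13,3)·!10 + C(13,4)·!9 + C(13,5)·!8 + C(13,6)·!7 + C(13,7)·!6 + C(13,8)·!5 + C(13,9)·!4 + C(13,10)·!3 + C(13,11)·!2 + C(13,12)·!1 + C(13,13)·!0 = 78·14684570 + 286·1334961 + 715·133496 + 1287·14833 + 1716·1854 + 1716·265 + 1287·44 + 715·9 + 286·2 + 78·1 + 13·0 + 1·1 = 1645434935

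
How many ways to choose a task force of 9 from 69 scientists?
C(69,9) = 69!/(9!×60!) = 56672074888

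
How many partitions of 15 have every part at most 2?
Let r_j(i) = number of partitions of i into parts ≤ j, for i = 0..15. r_1(i) = 1 for all i; r_j(i) = r_{j-1}(i) + r_j(i-j). Rows j = 2..2: ≤2: 1 1 2 2 3 3 4 4 5 5 6 6 7 7 8 8. r_2(15) = 8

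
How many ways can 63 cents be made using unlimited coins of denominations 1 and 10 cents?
Coefficient of x^63 in 1/(1-x^1) · 1/(1-x^10). Use j coins of 10 for j = 0..⌊63/10⌋ = 6, the rest in 1s: 6 + 1 = 7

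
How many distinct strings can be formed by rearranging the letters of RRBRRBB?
7! / (3! × 4!) = 35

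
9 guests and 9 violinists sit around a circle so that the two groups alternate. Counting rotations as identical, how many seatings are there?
Fix one of the guests: (9-1)! ways for the remaining guests, × 9! ways for the violinists = 40320 × 362880 = 14631321600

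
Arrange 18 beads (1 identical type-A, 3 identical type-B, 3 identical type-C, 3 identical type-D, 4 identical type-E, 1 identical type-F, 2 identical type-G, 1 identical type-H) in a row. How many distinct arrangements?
18! / (1! × 3! × 3! × 3! × 4! × 1! × 2! × 1!) = 617512896000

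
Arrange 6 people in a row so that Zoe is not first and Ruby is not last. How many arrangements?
By inclusion-exclusion: 6! - 2×(6-1)! + (6-2)! = 720 - 240 + 24 = 504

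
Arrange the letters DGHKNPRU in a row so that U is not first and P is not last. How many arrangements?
By inclusion-exclusion: 8! - 2×(8-1)! + (8-2)! = 40320 - 10080 + 720 = 30960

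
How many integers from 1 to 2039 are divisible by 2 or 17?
⌊2039/2⌋ + ⌊2039/17⌋ - ⌊2039/34⌋ = 1019 + 119 - 59 = 1079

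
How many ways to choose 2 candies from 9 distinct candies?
C(9,2) = 9!/(2!×7!) = 36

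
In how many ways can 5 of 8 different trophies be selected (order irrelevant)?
C(8,5) = 8!/(5!×3!) = 56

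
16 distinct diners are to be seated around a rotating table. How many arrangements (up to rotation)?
Circular: fix one position, arrange the rest. (16-1)! = 1307674368000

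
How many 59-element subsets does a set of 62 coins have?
C(62,59) = 62!/(59!×3!) = 37820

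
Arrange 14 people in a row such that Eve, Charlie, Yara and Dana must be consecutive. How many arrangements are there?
Treat the 4 as one block: (14-4+1)! × 4! = 39916800 × 24 = 958003200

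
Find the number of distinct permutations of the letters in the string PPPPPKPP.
8! / (7! × 1!) = 8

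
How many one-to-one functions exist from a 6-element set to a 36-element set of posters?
P(36,6) = 36!/(36-6)! = 1402410240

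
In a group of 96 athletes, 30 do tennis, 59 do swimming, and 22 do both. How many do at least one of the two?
|A∪B| = |A| + |B| - |A∩B| = 30 + 59 - 22 = 67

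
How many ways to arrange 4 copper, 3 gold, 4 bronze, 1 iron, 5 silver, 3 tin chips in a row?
20! / (4! × 3! × 4! × 1! × 5! × 3!) = 977728752000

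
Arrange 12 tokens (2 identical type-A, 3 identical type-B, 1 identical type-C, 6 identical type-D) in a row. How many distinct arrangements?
12! / (2! × 3! × 1! × 6!) = 55440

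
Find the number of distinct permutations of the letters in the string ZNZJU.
5! / (1! × 1! × 2! × 1!) = 60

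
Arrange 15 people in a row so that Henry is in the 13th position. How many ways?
Fix one position: (15-1)! = 87178291200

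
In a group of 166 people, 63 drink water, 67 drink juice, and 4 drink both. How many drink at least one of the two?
|A∪B| = |A| + |B| - |A∩B| = 63 + 67 - 4 = 126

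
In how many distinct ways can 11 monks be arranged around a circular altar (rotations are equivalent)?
Circular: fix one position, arrange the rest. (11-1)! = 3628800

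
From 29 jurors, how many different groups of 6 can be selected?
C(29,6) = 29!/(6!×23!) = 475020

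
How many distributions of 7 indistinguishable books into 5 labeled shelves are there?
C(7+5-1, 5-1) = C(11, 4) = 330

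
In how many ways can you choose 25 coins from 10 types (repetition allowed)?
C(25+10-1, 10-1) = C(34, 9) = 52451256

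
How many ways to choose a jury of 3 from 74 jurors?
C(74,3) = 74!/(3!×71!) = 64824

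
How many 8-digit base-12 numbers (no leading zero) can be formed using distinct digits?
First digit: 11 choices (nonzero). Then descending: 11 × 11 × 10 × 9 × 8 × 7 × 6 × 5 = 18295200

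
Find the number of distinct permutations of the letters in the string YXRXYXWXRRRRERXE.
16! / (6! × 2! × 1! × 5! × 2!) = 60540480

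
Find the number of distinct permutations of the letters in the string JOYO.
4! / (2! × 1! × 1!) = 12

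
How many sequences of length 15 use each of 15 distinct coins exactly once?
15! = 1307674368000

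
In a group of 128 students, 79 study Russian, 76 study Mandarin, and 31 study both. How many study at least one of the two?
|A∪B| = |A| + |B| - |A∩B| = 79 + 76 - 31 = 124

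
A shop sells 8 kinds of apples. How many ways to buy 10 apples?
C(10+8-1, 8-1) = C(17, 7) = 19448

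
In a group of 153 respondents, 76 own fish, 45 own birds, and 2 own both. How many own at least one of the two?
|A∪B| = |A| + |B| - |A∩B| = 76 + 45 - 2 = 119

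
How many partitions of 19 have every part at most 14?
Let r_j(i) = number of partitions of i into parts ≤ j, for i = 0..19. r_1(i) = 1 for all i; r_j(i) = r_{j-1}(i) + r_j(i-j). Rows j = 2..14: ≤2: 1 1 2 2 3 3 4 4 5 5 6 6 7 7 8 8 9 9 10 10; ≤3: 1 1 2 3 4 5 7 8 10 12 14 16 19 21 24 27 30 33 37 40; ≤4: 1 1 2 3 5 6 9 11 15 18 23 27 34 39 47 54 64 72 84 94; ≤5: 1 1 2 3 5 7 10 13 18 23 30 37 47 57 70 84 101 119 141 164; ≤6: 1 1 2 3 5 7 11 14 20 26 35 44 58 71 90 110 136 163 199 235; ≤7: 1 1 2 3 5 7 11 15 21 28 38 49 65 82 105 131 164 201 248 300; ≤8: 1 1 2 3 5 7 11 15 22 29 40 52 70 89 116 146 186 230 288 352; ≤9: 1 1 2 3 5 7 11 15 22 30 41 54 73 94 123 157 201 252 318 393; ≤10: 1 1 2 3 5 7 11 15 22 30 42 55 75 97 128 164 212 267 340 423; ≤11: 1 1 2 3 5 7 11 15 22 30 42 56 76 99 131 169 219 278 355 445; ≤12: 1 1 2 3 5 7 11 15 22 30 42 56 77 100 133 172 224 285 366 460; ≤13: 1 1 2 3 5 7 11 15 22 30 42 56 77 101 134 174 227 290 373 471; ≤14: 1 1 2 3 5 7 11 15 22 30 42 56 77 101 135 175 229 293 378 478. r_14(19) = 478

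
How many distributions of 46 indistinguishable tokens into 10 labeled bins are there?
C(46+10-1, 10-1) = C(55, 9) = 6358402050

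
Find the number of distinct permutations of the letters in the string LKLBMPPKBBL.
11! / (3! × 2! × 1! × 3! × 2!) = 277200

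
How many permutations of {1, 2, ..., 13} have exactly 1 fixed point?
Choose the 1 fixed point C(13,1) = 13, derange the rest: !12 = Σ_{j=0}^{12} (-1)^j·12!/j! = 479001600 - 479001600 + 239500800 - 79833600 + 19958400 - 3991680 + 665280 - 95040 + 11880 - 1320 + 132 - 12 + 1 = 176214841. Product = 13 × 176214841 = 2290792933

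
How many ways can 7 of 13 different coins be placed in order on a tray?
P(13,7) = 13!/(13-7)! = 8648640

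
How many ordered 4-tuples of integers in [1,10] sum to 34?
Coefficient of x^34 in (x + x² + ... + x^10)^4. By inclusion-exclusion on dice exceeding 10: Σ_j (-1)^j C(4,j)·C(34-1-10j, 3) = C(4,0)·C(33,3) - C(4,1)·C(23,3) + C(4,2)·C(13,3) - C(4,3)·C(3,3) = 1·5456 - 4·1771 + 6·286 - 4·1 = 84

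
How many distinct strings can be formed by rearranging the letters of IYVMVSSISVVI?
12! / (3! × 4! × 1! × 3! × 1!) = 554400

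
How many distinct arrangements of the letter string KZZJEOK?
7! / (2! × 1! × 1! × 2! × 1!) = 1260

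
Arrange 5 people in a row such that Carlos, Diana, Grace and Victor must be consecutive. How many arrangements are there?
Treat the 4 as one block: (5-4+1)! × 4! = 2 × 24 = 48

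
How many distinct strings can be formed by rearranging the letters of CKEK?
4! / (1! × 1! × 2!) = 12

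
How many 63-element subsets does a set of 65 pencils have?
C(65,63) = 65!/(63!×2!) = 2080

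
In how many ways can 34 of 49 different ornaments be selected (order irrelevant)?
C(49,34) = 49!/(34!×15!) = 1575580702584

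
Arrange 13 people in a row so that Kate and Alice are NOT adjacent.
Total - adjacent = 13! - (13-1)!×2 = 6227020800 - 958003200 = 5269017600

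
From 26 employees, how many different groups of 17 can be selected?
C(26,17) = 26!/(17!×9!) = 3124550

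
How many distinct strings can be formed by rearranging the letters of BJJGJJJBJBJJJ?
13! / (3! × 9! × 1!) = 2860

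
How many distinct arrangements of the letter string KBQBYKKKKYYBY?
13! / (5! × 1! × 3! × 4!) = 360360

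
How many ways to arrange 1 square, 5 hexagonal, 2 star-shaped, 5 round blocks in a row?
13! / (1! × 5! × 2! × 5!) = 216216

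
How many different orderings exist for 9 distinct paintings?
9! = 362880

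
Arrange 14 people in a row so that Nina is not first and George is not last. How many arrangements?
By inclusion-exclusion: 14! - 2×(14-1)! + (14-2)! = 87178291200 - 12454041600 + 479001600 = 75203251200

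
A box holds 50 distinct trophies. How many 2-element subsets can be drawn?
C(50,2) = 50!/(2!×48!) = 1225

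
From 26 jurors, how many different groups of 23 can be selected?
C(26,23) = 26!/(23!×3!) = 2600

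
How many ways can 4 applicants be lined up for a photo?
4! = 24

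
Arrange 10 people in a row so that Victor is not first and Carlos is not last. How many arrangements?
By inclusion-exclusion: 10! - 2×(10-1)! + (10-2)! = 3628800 - 725760 + 40320 = 2943360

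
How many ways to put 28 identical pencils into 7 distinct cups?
C(28+7-1, 7-1) = C(34, 6) = 1344904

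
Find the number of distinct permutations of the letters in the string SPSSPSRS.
8! / (2! × 5! × 1!) = 168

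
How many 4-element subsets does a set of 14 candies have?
C(14,4) = 14!/(4!×10!) = 1001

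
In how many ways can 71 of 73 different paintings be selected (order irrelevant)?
C(73,71) = 73!/(71!×2!) = 2628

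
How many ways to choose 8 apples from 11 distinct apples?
C(11,8) = 11!/(8!×3!) = 165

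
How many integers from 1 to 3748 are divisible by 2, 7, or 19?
⌊3748/2⌋+⌊3748/7⌋+⌊3748/19⌋ - ⌊3748/14⌋-⌊3748/38⌋-⌊3748/133⌋ + ⌊3748/266⌋ = 1874+535+197 - 267-98-28 + 14 = 2227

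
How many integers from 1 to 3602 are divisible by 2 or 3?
⌊3602/2⌋ + ⌊3602/3⌋ - ⌊3602/6⌋ = 1801 + 1200 - 600 = 2401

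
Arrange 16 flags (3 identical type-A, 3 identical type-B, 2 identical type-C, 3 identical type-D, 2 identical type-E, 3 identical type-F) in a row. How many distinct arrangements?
16! / (3! × 3! × 2! × 3! × 2! × 3!) = 4036032000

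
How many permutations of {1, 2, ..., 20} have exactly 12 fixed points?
Choose the 12 fixed points C(20,12) = 125970, derange the rest: !8 = Σ_{j=0}^{8} (-1)^j·8!/j! = 40320 - 40320 + 20160 - 6720 + 1680 - 336 + 56 - 8 + 1 = 14833. Product = 125970 × 14833 = 1868513010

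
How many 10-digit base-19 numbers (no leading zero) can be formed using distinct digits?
First digit: 18 choices (nonzero). Then descending: 18 × 18 × 17 × 16 × 15 × 14 × 13 × 12 × 11 × 10 = 317578060800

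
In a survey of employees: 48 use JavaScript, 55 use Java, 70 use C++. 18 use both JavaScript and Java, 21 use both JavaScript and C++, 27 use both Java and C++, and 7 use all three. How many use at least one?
|A∪B∪C| = 48+55+70-18-21-27+7 = 114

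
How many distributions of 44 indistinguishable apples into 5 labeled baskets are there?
C(44+5-1, 5-1) = C(48, 4) = 194580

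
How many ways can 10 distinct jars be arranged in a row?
10! = 3628800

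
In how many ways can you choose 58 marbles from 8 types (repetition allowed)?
C(58+8-1, 8-1) = C(65, 7) = 696190560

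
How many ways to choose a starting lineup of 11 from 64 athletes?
C(64,11) = 64!/(11!×53!) = 743595781824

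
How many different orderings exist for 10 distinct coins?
10! = 3628800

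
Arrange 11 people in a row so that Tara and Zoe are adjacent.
Treat as block: (11-1)! × 2! = 3628800 × 2 = 7257600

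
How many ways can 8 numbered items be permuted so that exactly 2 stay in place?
Choose the 2 fixed points C(8,2) = 28, derange the rest: !6 = Σ_{j=0}^{6} (-1)^j·6!/j! = 720 - 720 + 360 - 120 + 30 - 6 + 1 = 265. Product = 28 × 265 = 7420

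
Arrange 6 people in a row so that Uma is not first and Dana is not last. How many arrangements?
By inclusion-exclusion: 6! - 2×(6-1)! + (6-2)! = 720 - 240 + 24 = 504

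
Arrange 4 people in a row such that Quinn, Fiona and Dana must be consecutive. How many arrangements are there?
Treat the 3 as one block: (4-3+1)! × 3! = 2 × 6 = 12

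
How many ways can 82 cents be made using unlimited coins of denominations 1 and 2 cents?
Coefficient of x^82 in 1/(1-x^1) · 1/(1-x^2). Use j coins of 2 for j = 0..⌊82/2⌋ = 41, the rest in 1s: 41 + 1 = 42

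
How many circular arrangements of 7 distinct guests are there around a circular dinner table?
Circular: fix one position, arrange the rest. (7-1)! = 720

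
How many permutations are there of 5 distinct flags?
5! = 120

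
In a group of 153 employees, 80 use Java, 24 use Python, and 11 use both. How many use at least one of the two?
|A∪B| = |A| + |B| - |A∩B| = 80 + 24 - 11 = 93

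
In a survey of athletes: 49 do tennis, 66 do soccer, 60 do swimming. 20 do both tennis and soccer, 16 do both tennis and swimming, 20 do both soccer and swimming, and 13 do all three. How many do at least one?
|A∪B∪C| = 49+66+60-20-16-20+13 = 132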